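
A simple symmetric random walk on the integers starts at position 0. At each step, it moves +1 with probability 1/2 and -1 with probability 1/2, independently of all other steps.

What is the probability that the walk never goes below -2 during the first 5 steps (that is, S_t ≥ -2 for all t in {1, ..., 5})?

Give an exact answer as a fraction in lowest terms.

Let f(t,s) = #length-t paths at position s with S_1..S_t all ≥ -2.
f(t,s) = f(t-1,s-1) + f(t-1,s+1) for s ≥ -2; f(t,s) = 0 for s < -2.
t=0: f(0,0)=1
t=1: f(1,-1)=1 f(1,1)=1
t=2: f(2,-2)=1 f(2,0)=2 f(2,2)=1
t=3: f(3,-1)=3 f(3,1)=3 f(3,3)=1
t=4: f(4,-2)=3 f(4,0)=6 f(4,2)=4 f(4,4)=1
t=5: f(5,-1)=9 f(5,1)=10 f(5,3)=5 f(5,5)=1
Σ_s f(5,s) = 25
P = 25/32 = 25/32

Answer: 25/32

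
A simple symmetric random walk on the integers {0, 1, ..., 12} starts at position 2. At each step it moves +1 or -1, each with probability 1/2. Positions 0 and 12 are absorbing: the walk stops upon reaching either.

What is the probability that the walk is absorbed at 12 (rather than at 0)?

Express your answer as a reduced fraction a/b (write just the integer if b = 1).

Symmetric walk (p = 1/2): the harmonic-function argument gives P(hit 12 before 0 | start at 2) = a/N.
P = 2/12 = 1/6

Answer: 1/6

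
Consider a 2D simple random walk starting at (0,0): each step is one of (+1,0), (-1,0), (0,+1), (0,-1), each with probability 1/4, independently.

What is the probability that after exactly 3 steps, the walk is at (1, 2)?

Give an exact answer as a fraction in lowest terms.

Answer: 3/64

Derivation:
Let h be the number of horizontal steps (so 3-h are vertical). To end at (1,2) need (h+1)/2 right-steps and ((3-h)+2)/2 up-steps.
Sum over h with 1 ≤ h ≤ 1, h ≡ 1 (mod 2), 3-h ≡ 0 (mod 2):
h=1: C(3,1)·C(1,1)·C(2,2) = 3·1·1 = 3
Total favorable: 3
Total paths: 4^3 = 64
P = 3/64 = 3/64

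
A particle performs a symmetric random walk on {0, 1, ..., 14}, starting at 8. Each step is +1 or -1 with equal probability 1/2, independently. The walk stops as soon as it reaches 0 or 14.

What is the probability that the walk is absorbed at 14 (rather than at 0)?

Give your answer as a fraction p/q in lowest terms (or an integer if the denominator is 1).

Symmetric walk (p = 1/2): the harmonic-function argument gives P(hit 14 before 0 | start at 8) = a/N.
P = 8/14 = 4/7

Answer: 4/7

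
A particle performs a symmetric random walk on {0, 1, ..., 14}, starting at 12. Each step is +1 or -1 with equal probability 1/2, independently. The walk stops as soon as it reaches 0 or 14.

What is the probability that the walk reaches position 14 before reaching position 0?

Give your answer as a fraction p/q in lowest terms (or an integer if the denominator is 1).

Answer: 6/7

Derivation:
Symmetric walk (p = 1/2): the harmonic-function argument gives P(hit 14 before 0 | start at 12) = a/N.
P = 12/14 = 6/7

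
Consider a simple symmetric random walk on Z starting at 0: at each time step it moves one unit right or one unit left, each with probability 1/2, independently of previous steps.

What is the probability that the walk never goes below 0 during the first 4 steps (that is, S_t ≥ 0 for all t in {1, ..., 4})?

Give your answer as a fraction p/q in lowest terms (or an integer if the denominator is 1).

Answer: 3/8

Derivation:
Let f(t,s) = #length-t paths at position s with S_1..S_t all ≥ 0.
f(t,s) = f(t-1,s-1) + f(t-1,s+1) for s ≥ 0; f(t,s) = 0 for s < 0.
t=0: f(0,0)=1
t=1: f(1,1)=1
t=2: f(2,0)=1 f(2,2)=1
t=3: f(3,1)=2 f(3,3)=1
t=4: f(4,0)=2 f(4,2)=3 f(4,4)=1
Σ_s f(4,s) = 6
P = 6/16 = 3/8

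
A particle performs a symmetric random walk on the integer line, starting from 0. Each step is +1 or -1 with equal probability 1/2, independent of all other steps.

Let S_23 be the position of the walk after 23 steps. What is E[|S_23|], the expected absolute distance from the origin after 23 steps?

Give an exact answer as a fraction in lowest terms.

Answer: 2028117/524288

Derivation:
S_23 takes values m ≡ 1 (mod 2) with |m| ≤ 23; P(S_23=m) = C(23,(23+m)/2)/2^23.
Total paths: 2^23 = 8388608
Distribution: P(S=-23)=1/8388608, P(S=-21)=23/8388608, P(S=-19)=253/8388608, P(S=-17)=1771/8388608, P(S=-15)=8855/8388608, P(S=-13)=33649/8388608, P(S=-11)=100947/8388608, P(S=-9)=245157/8388608, P(S=-7)=490314/8388608, P(S=-5)=817190/8388608, P(S=-3)=1144066/8388608, P(S=-1)=1352078/8388608, P(S=1)=1352078/8388608, P(S=3)=1144066/8388608, P(S=5)=817190/8388608, P(S=7)=490314/8388608, P(S=9)=245157/8388608, P(S=11)=100947/8388608, P(S=13)=33649/8388608, P(S=15)=8855/8388608, P(S=17)=1771/8388608, P(S=19)=253/8388608, P(S=21)=23/8388608, P(S=23)=1/8388608
E[|S_23|] = Σ_m |m|·P(S_23=m) = 32449872/8388608 = 2028117/524288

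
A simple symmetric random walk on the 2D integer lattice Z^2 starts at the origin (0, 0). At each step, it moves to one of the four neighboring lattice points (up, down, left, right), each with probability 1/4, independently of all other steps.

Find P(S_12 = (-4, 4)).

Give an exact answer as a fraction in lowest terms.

Answer: 7623/2097152

Derivation:
Let h be the number of horizontal steps (so 12-h are vertical). To end at (-4,4) need (h-4)/2 right-steps and ((12-h)+4)/2 up-steps.
Sum over h with 4 ≤ h ≤ 8, h ≡ 0 (mod 2), 12-h ≡ 0 (mod 2):
h=4: C(12,4)·C(4,0)·C(8,6) = 495·1·28 = 13860
h=6: C(12,6)·C(6,1)·C(6,5) = 924·6·6 = 33264
h=8: C(12,8)·C(8,2)·C(4,4) = 495·28·1 = 13860
Total favorable: 60984
Total paths: 4^12 = 16777216
P = 60984/16777216 = 7623/2097152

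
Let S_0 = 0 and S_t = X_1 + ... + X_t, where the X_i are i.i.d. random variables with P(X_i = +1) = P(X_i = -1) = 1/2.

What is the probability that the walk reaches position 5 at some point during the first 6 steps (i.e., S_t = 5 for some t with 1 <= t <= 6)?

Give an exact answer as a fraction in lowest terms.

Answer: 1/32

Derivation:
Count via complement. Let g(t,s) = #length-t paths at position s with S_1..S_t all ≠ 5.
g(t,s) = g(t-1,s-1) + g(t-1,s+1) for s ≠ 5; g(t,5) = 0.
t=0: g(0,0)=1
t=1: g(1,-1)=1 g(1,1)=1
t=2: g(2,-2)=1 g(2,0)=2 g(2,2)=1
t=3: g(3,-3)=1 g(3,-1)=3 g(3,1)=3 g(3,3)=1
t=4: g(4,-4)=1 g(4,-2)=4 g(4,0)=6 g(4,2)=4 g(4,4)=1
t=5: g(5,-5)=1 g(5,-3)=5 g(5,-1)=10 g(5,1)=10 g(5,3)=5
t=6: g(6,-6)=1 g(6,-4)=6 g(6,-2)=15 g(6,0)=20 g(6,2)=15 g(6,4)=5
Paths never hitting 5: Σ_s g(6,s) = 62
Paths hitting 5: 2^6 - 62 = 2
P = 2/64 = 1/32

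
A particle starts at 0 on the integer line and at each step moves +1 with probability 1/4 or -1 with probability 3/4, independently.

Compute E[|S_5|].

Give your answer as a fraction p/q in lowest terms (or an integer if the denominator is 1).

S_5 takes values m ≡ 1 (mod 2) with |m| ≤ 5; P(S_5=m) = C(5,(5+m)/2) · (1/4)^((5+m)/2) · (3/4)^((5-m)/2).
Distribution: P(S=-5)=243/1024, P(S=-3)=405/1024, P(S=-1)=135/512, P(S=1)=45/512, P(S=3)=15/1024, P(S=5)=1/1024
E[|S_5|] = Σ_m |m|·P(S_5=m) = 355/128

Answer: 355/128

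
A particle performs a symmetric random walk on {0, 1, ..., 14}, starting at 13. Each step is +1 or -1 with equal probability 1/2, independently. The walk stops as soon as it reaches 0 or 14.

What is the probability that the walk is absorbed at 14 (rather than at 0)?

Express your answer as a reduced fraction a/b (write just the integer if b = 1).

Symmetric walk (p = 1/2): the harmonic-function argument gives P(hit 14 before 0 | start at 13) = a/N.
P = 13/14 = 13/14

Answer: 13/14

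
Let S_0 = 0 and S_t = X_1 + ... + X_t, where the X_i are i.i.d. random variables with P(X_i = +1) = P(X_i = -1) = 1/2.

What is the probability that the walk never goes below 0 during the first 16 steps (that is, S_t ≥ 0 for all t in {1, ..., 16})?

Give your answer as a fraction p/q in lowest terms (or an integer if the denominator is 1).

Let f(t,s) = #length-t paths at position s with S_1..S_t all ≥ 0.
f(t,s) = f(t-1,s-1) + f(t-1,s+1) for s ≥ 0; f(t,s) = 0 for s < 0.
t=0: f(0,0)=1
t=1: f(1,1)=1
t=2: f(2,0)=1 f(2,2)=1
t=3: f(3,1)=2 f(3,3)=1
t=4: f(4,0)=2 f(4,2)=3 f(4,4)=1
t=5: f(5,1)=5 f(5,3)=4 f(5,5)=1
t=6: f(6,0)=5 f(6,2)=9 f(6,4)=5 f(6,6)=1
t=7: f(7,1)=14 f(7,3)=14 f(7,5)=6 f(7,7)=1
t=8: f(8,0)=14 f(8,2)=28 f(8,4)=20 f(8,6)=7 f(8,8)=1
t=9: f(9,1)=42 f(9,3)=48 f(9,5)=27 f(9,7)=8 f(9,9)=1
t=10: f(10,0)=42 f(10,2)=90 f(10,4)=75 f(10,6)=35 f(10,8)=9 f(10,10)=1
t=11: f(11,1)=132 f(11,3)=165 f(11,5)=110 f(11,7)=44 f(11,9)=10 f(11,11)=1
t=12: f(12,0)=132 f(12,2)=297 f(12,4)=275 f(12,6)=154 f(12,8)=54 f(12,10)=11 f(12,12)=1
t=13: f(13,1)=429 f(13,3)=572 f(13,5)=429 f(13,7)=208 f(13,9)=65 f(13,11)=12 f(13,13)=1
t=14: f(14,0)=429 f(14,2)=1001 f(14,4)=1001 f(14,6)=637 f(14,8)=273 f(14,10)=77 f(14,12)=13 f(14,14)=1
t=15: f(15,1)=1430 f(15,3)=2002 f(15,5)=1638 f(15,7)=910 f(15,9)=350 f(15,11)=90 f(15,13)=14 f(15,15)=1
t=16: f(16,0)=1430 f(16,2)=3432 f(16,4)=3640 f(16,6)=2548 f(16,8)=1260 f(16,10)=440 f(16,12)=104 f(16,14)=15 f(16,16)=1
Σ_s f(16,s) = 12870
P = 12870/65536 = 6435/32768

Answer: 6435/32768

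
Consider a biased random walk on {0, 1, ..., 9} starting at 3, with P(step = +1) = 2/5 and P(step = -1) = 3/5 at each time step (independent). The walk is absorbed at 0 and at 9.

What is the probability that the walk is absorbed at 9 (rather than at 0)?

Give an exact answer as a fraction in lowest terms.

Biased walk: p = 2/5, q = 3/5, r = q/p = 3/2
Gambler's ruin: P(hit 9 before 0 | start at 3) = (1 - r^a)/(1 - r^N)
r^3 = 27/8; r^9 = 19683/512
P = (1 - 27/8) / (1 - 19683/512) = -19/8 / -19171/512 = 64/1009

Answer: 64/1009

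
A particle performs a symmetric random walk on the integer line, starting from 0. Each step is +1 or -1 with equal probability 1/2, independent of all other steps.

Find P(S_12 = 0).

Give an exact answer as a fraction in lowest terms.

To reach position 0 after 12 steps: need 6 steps of +1 and 6 of -1.
Favorable paths: C(12,6) = 924
Total paths: 2^12 = 4096
P = 924/4096 = 231/1024

Answer: 231/1024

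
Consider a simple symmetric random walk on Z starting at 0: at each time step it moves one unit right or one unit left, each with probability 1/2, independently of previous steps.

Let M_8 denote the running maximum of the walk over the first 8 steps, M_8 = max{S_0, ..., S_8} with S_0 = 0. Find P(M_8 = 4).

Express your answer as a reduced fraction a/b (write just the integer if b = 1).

Answer: 7/64

Derivation:
Let M_8 = max(S_0,...,S_8). Use the reflection principle: for j ≥ 1, #{paths with M_8 ≥ j} = #{S_8 ≥ j} + #{S_8 ≥ j+1}.
By reflection, #{M_8 ≥ 4} = #{S_8 ≥ 4} + #{S_8 ≥ 5} = 37 + 9 = 46.
#{M_8 ≥ 5} = #{S_8 ≥ 5} + #{S_8 ≥ 6} = 9 + 9 = 18.
#{M_8 = 4} = 46 - 18 = 28.
P(M_8 = 4) = 28/256 = 7/64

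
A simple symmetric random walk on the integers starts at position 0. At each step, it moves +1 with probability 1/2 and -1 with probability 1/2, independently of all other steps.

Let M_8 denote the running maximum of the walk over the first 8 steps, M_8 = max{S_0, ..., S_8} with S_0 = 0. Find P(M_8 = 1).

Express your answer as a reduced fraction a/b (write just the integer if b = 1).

Let M_8 = max(S_0,...,S_8). Use the reflection principle: for j ≥ 1, #{paths with M_8 ≥ j} = #{S_8 ≥ j} + #{S_8 ≥ j+1}.
By reflection, #{M_8 ≥ 1} = #{S_8 ≥ 1} + #{S_8 ≥ 2} = 93 + 93 = 186.
#{M_8 ≥ 2} = #{S_8 ≥ 2} + #{S_8 ≥ 3} = 93 + 37 = 130.
#{M_8 = 1} = 186 - 130 = 56.
P(M_8 = 1) = 56/256 = 7/32

Answer: 7/32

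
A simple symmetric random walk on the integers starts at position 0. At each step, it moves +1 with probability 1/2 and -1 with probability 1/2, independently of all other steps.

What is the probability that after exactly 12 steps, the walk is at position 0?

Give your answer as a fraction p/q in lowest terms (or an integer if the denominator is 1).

Answer: 231/1024

Derivation:
To return to 0 after 12 steps: need exactly 6 steps of +1 and 6 of -1.
Favorable paths: C(12,6) = 924
Total paths: 2^12 = 4096
P = 924/4096 = 231/1024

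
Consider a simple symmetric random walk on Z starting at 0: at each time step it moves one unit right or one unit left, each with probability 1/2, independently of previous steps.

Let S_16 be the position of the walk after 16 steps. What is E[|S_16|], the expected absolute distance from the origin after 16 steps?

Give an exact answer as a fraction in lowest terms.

S_16 takes values m ≡ 0 (mod 2) with |m| ≤ 16; P(S_16=m) = C(16,(16+m)/2)/2^16.
Total paths: 2^16 = 65536
Distribution: P(S=-16)=1/65536, P(S=-14)=16/65536, P(S=-12)=120/65536, P(S=-10)=560/65536, P(S=-8)=1820/65536, P(S=-6)=4368/65536, P(S=-4)=8008/65536, P(S=-2)=11440/65536, P(S=0)=12870/65536, P(S=2)=11440/65536, P(S=4)=8008/65536, P(S=6)=4368/65536, P(S=8)=1820/65536, P(S=10)=560/65536, P(S=12)=120/65536, P(S=14)=16/65536, P(S=16)=1/65536
E[|S_16|] = Σ_m |m|·P(S_16=m) = 205920/65536 = 6435/2048

Answer: 6435/2048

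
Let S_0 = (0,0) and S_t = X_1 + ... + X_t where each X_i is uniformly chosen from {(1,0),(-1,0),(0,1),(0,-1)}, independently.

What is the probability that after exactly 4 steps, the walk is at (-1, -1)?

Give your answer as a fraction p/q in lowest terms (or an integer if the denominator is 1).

Let h be the number of horizontal steps (so 4-h are vertical). To end at (-1,-1) need (h-1)/2 right-steps and ((4-h)-1)/2 up-steps.
Sum over h with 1 ≤ h ≤ 3, h ≡ 1 (mod 2), 4-h ≡ 1 (mod 2):
h=1: C(4,1)·C(1,0)·C(3,1) = 4·1·3 = 12
h=3: C(4,3)·C(3,1)·C(1,0) = 4·3·1 = 12
Total favorable: 24
Total paths: 4^4 = 256
P = 24/256 = 3/32

Answer: 3/32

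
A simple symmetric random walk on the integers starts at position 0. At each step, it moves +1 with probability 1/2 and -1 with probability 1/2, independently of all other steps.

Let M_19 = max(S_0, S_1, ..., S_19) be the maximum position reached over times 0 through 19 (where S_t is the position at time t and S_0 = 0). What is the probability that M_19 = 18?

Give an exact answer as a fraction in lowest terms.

Let M_19 = max(S_0,...,S_19). Use the reflection principle: for j ≥ 1, #{paths with M_19 ≥ j} = #{S_19 ≥ j} + #{S_19 ≥ j+1}.
By reflection, #{M_19 ≥ 18} = #{S_19 ≥ 18} + #{S_19 ≥ 19} = 1 + 1 = 2.
#{M_19 ≥ 19} = #{S_19 ≥ 19} + #{S_19 ≥ 20} = 1 + 0 = 1.
#{M_19 = 18} = 2 - 1 = 1.
P(M_19 = 18) = 1/524288 = 1/524288

Answer: 1/524288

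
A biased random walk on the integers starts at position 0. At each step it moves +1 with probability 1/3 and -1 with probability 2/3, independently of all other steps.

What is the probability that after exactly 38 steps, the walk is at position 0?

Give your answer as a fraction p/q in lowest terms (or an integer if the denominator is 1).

Answer: 6177032555724800/450283905890997363

Derivation:
To be at 0 after 38 steps: need exactly 19 steps of +1 and 19 of -1.
Number of such sequences: C(38,19) = 35345263800
Each has probability (1/3)^19 · (2/3)^19 = 524288/1350851717672992089
P = 35345263800 · 524288/1350851717672992089 = 6177032555724800/450283905890997363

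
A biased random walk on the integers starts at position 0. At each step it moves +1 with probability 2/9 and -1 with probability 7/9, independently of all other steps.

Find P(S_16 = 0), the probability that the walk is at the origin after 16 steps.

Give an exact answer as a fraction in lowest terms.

Answer: 2110378350080/205891132094649

Derivation:
To be at 0 after 16 steps: need exactly 8 steps of +1 and 8 of -1.
Number of such sequences: C(16,8) = 12870
Each has probability (2/9)^8 · (7/9)^8 = 1475789056/1853020188851841
P = 12870 · 1475789056/1853020188851841 = 2110378350080/205891132094649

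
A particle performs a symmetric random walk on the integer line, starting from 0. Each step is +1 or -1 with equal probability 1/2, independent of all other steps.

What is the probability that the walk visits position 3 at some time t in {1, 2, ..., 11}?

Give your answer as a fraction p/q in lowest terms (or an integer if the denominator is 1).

Answer: 397/1024

Derivation:
Count via complement. Let g(t,s) = #length-t paths at position s with S_1..S_t all ≠ 3.
g(t,s) = g(t-1,s-1) + g(t-1,s+1) for s ≠ 3; g(t,3) = 0.
t=0: g(0,0)=1
t=1: g(1,-1)=1 g(1,1)=1
t=2: g(2,-2)=1 g(2,0)=2 g(2,2)=1
t=3: g(3,-3)=1 g(3,-1)=3 g(3,1)=3
t=4: g(4,-4)=1 g(4,-2)=4 g(4,0)=6 g(4,2)=3
t=5: g(5,-5)=1 g(5,-3)=5 g(5,-1)=10 g(5,1)=9
t=6: g(6,-6)=1 g(6,-4)=6 g(6,-2)=15 g(6,0)=19 g(6,2)=9
t=7: g(7,-7)=1 g(7,-5)=7 g(7,-3)=21 g(7,-1)=34 g(7,1)=28
t=8: g(8,-8)=1 g(8,-6)=8 g(8,-4)=28 g(8,-2)=55 g(8,0)=62 g(8,2)=28
t=9: g(9,-9)=1 g(9,-7)=9 g(9,-5)=36 g(9,-3)=83 g(9,-1)=117 g(9,1)=90
t=10: g(10,-10)=1 g(10,-8)=10 g(10,-6)=45 g(10,-4)=119 g(10,-2)=200 g(10,0)=207 g(10,2)=90
t=11: g(11,-11)=1 g(11,-9)=11 g(11,-7)=55 g(11,-5)=164 g(11,-3)=319 g(11,-1)=407 g(11,1)=297
Paths never hitting 3: Σ_s g(11,s) = 1254
Paths hitting 3: 2^11 - 1254 = 794
P = 794/2048 = 397/1024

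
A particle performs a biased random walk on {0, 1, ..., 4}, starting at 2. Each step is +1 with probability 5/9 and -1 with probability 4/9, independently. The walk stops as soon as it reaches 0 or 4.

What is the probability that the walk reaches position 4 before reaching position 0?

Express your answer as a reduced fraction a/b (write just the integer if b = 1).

Answer: 25/41

Derivation:
Biased walk: p = 5/9, q = 4/9, r = q/p = 4/5
Gambler's ruin: P(hit 4 before 0 | start at 2) = (1 - r^a)/(1 - r^N)
r^2 = 16/25; r^4 = 256/625
P = (1 - 16/25) / (1 - 256/625) = 9/25 / 369/625 = 25/41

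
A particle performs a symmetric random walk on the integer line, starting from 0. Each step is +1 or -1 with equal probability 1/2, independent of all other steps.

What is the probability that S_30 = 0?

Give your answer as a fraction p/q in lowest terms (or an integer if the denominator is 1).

Answer: 9694845/67108864

Derivation:
To return to 0 after 30 steps: need exactly 15 steps of +1 and 15 of -1.
Favorable paths: C(30,15) = 155117520
Total paths: 2^30 = 1073741824
P = 155117520/1073741824 = 9694845/67108864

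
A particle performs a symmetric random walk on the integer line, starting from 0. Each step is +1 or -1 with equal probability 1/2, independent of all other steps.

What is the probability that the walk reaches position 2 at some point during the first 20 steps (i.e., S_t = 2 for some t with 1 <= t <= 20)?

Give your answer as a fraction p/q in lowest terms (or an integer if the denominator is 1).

Count via complement. Let g(t,s) = #length-t paths at position s with S_1..S_t all ≠ 2.
g(t,s) = g(t-1,s-1) + g(t-1,s+1) for s ≠ 2; g(t,2) = 0.
t=0: g(0,0)=1
t=1: g(1,-1)=1 g(1,1)=1
t=2: g(2,-2)=1 g(2,0)=2
t=3: g(3,-3)=1 g(3,-1)=3 g(3,1)=2
t=4: g(4,-4)=1 g(4,-2)=4 g(4,0)=5
t=5: g(5,-5)=1 g(5,-3)=5 g(5,-1)=9 g(5,1)=5
t=6: g(6,-6)=1 g(6,-4)=6 g(6,-2)=14 g(6,0)=14
t=7: g(7,-7)=1 g(7,-5)=7 g(7,-3)=20 g(7,-1)=28 g(7,1)=14
t=8: g(8,-8)=1 g(8,-6)=8 g(8,-4)=27 g(8,-2)=48 g(8,0)=42
t=9: g(9,-9)=1 g(9,-7)=9 g(9,-5)=35 g(9,-3)=75 g(9,-1)=90 g(9,1)=42
t=10: g(10,-10)=1 g(10,-8)=10 g(10,-6)=44 g(10,-4)=110 g(10,-2)=165 g(10,0)=132
t=11: g(11,-11)=1 g(11,-9)=11 g(11,-7)=54 g(11,-5)=154 g(11,-3)=275 g(11,-1)=297 g(11,1)=132
t=12: g(12,-12)=1 g(12,-10)=12 g(12,-8)=65 g(12,-6)=208 g(12,-4)=429 g(12,-2)=572 g(12,0)=429
t=13: g(13,-13)=1 g(13,-11)=13 g(13,-9)=77 g(13,-7)=273 g(13,-5)=637 g(13,-3)=1001 g(13,-1)=1001 g(13,1)=429
t=14: g(14,-14)=1 g(14,-12)=14 g(14,-10)=90 g(14,-8)=350 g(14,-6)=910 g(14,-4)=1638 g(14,-2)=2002 g(14,0)=1430
t=15: g(15,-15)=1 g(15,-13)=15 g(15,-11)=104 g(15,-9)=440 g(15,-7)=1260 g(15,-5)=2548 g(15,-3)=3640 g(15,-1)=3432 g(15,1)=1430
t=16: g(16,-16)=1 g(16,-14)=16 g(16,-12)=119 g(16,-10)=544 g(16,-8)=1700 g(16,-6)=3808 g(16,-4)=6188 g(16,-2)=7072 g(16,0)=4862
t=17: g(17,-17)=1 g(17,-15)=17 g(17,-13)=135 g(17,-11)=663 g(17,-9)=2244 g(17,-7)=5508 g(17,-5)=9996 g(17,-3)=13260 g(17,-1)=11934 g(17,1)=4862
t=18: g(18,-18)=1 g(18,-16)=18 g(18,-14)=152 g(18,-12)=798 g(18,-10)=2907 g(18,-8)=7752 g(18,-6)=15504 g(18,-4)=23256 g(18,-2)=25194 g(18,0)=16796
t=19: g(19,-19)=1 g(19,-17)=19 g(19,-15)=170 g(19,-13)=950 g(19,-11)=3705 g(19,-9)=10659 g(19,-7)=23256 g(19,-5)=38760 g(19,-3)=48450 g(19,-1)=41990 g(19,1)=16796
t=20: g(20,-20)=1 g(20,-18)=20 g(20,-16)=189 g(20,-14)=1120 g(20,-12)=4655 g(20,-10)=14364 g(20,-8)=33915 g(20,-6)=62016 g(20,-4)=87210 g(20,-2)=90440 g(20,0)=58786
Paths never hitting 2: Σ_s g(20,s) = 352716
Paths hitting 2: 2^20 - 352716 = 695860
P = 695860/1048576 = 173965/262144

Answer: 173965/262144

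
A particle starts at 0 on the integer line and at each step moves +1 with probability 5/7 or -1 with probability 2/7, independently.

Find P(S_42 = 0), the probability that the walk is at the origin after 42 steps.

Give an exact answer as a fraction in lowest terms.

To be at 0 after 42 steps: need exactly 21 steps of +1 and 21 of -1.
Number of such sequences: C(42,21) = 538257874440
Each has probability (5/7)^21 · (2/7)^21 = 1000000000000000000000/311973482284542371301330321821976049
P = 538257874440 · 1000000000000000000000/311973482284542371301330321821976049 = 538257874440000000000000000000000/311973482284542371301330321821976049

Answer: 538257874440000000000000000000000/311973482284542371301330321821976049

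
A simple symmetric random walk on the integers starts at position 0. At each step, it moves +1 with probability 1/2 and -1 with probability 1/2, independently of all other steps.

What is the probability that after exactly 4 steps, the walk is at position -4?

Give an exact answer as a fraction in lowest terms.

Answer: 1/16

Derivation:
To reach position -4 after 4 steps: need 0 steps of +1 and 4 of -1.
Favorable paths: C(4,0) = 1
Total paths: 2^4 = 16
P = 1/16 = 1/16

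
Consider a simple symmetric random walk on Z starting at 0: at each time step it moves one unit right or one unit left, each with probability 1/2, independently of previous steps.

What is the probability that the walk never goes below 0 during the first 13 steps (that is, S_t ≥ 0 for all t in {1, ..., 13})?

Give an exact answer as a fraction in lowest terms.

Let f(t,s) = #length-t paths at position s with S_1..S_t all ≥ 0.
f(t,s) = f(t-1,s-1) + f(t-1,s+1) for s ≥ 0; f(t,s) = 0 for s < 0.
t=0: f(0,0)=1
t=1: f(1,1)=1
t=2: f(2,0)=1 f(2,2)=1
t=3: f(3,1)=2 f(3,3)=1
t=4: f(4,0)=2 f(4,2)=3 f(4,4)=1
t=5: f(5,1)=5 f(5,3)=4 f(5,5)=1
t=6: f(6,0)=5 f(6,2)=9 f(6,4)=5 f(6,6)=1
t=7: f(7,1)=14 f(7,3)=14 f(7,5)=6 f(7,7)=1
t=8: f(8,0)=14 f(8,2)=28 f(8,4)=20 f(8,6)=7 f(8,8)=1
t=9: f(9,1)=42 f(9,3)=48 f(9,5)=27 f(9,7)=8 f(9,9)=1
t=10: f(10,0)=42 f(10,2)=90 f(10,4)=75 f(10,6)=35 f(10,8)=9 f(10,10)=1
t=11: f(11,1)=132 f(11,3)=165 f(11,5)=110 f(11,7)=44 f(11,9)=10 f(11,11)=1
t=12: f(12,0)=132 f(12,2)=297 f(12,4)=275 f(12,6)=154 f(12,8)=54 f(12,10)=11 f(12,12)=1
t=13: f(13,1)=429 f(13,3)=572 f(13,5)=429 f(13,7)=208 f(13,9)=65 f(13,11)=12 f(13,13)=1
Σ_s f(13,s) = 1716
P = 1716/8192 = 429/2048

Answer: 429/2048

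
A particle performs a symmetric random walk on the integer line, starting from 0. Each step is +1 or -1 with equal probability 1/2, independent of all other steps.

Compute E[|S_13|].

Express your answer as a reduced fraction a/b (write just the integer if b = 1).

Answer: 3003/1024

Derivation:
S_13 takes values m ≡ 1 (mod 2) with |m| ≤ 13; P(S_13=m) = C(13,(13+m)/2)/2^13.
Total paths: 2^13 = 8192
Distribution: P(S=-13)=1/8192, P(S=-11)=13/8192, P(S=-9)=78/8192, P(S=-7)=286/8192, P(S=-5)=715/8192, P(S=-3)=1287/8192, P(S=-1)=1716/8192, P(S=1)=1716/8192, P(S=3)=1287/8192, P(S=5)=715/8192, P(S=7)=286/8192, P(S=9)=78/8192, P(S=11)=13/8192, P(S=13)=1/8192
E[|S_13|] = Σ_m |m|·P(S_13=m) = 24024/8192 = 3003/1024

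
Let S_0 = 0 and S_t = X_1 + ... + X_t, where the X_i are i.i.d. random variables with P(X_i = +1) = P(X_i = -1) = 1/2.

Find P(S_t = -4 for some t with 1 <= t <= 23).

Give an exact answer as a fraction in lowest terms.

Answer: 106135/262144

Derivation:
Count via complement. Let g(t,s) = #length-t paths at position s with S_1..S_t all ≠ -4.
g(t,s) = g(t-1,s-1) + g(t-1,s+1) for s ≠ -4; g(t,-4) = 0.
t=0: g(0,0)=1
t=1: g(1,-1)=1 g(1,1)=1
t=2: g(2,-2)=1 g(2,0)=2 g(2,2)=1
t=3: g(3,-3)=1 g(3,-1)=3 g(3,1)=3 g(3,3)=1
t=4: g(4,-2)=4 g(4,0)=6 g(4,2)=4 g(4,4)=1
t=5: g(5,-3)=4 g(5,-1)=10 g(5,1)=10 g(5,3)=5 g(5,5)=1
t=6: g(6,-2)=14 g(6,0)=20 g(6,2)=15 g(6,4)=6 g(6,6)=1
t=7: g(7,-3)=14 g(7,-1)=34 g(7,1)=35 g(7,3)=21 g(7,5)=7 g(7,7)=1
t=8: g(8,-2)=48 g(8,0)=69 g(8,2)=56 g(8,4)=28 g(8,6)=8 g(8,8)=1
t=9: g(9,-3)=48 g(9,-1)=117 g(9,1)=125 g(9,3)=84 g(9,5)=36 g(9,7)=9 g(9,9)=1
t=10: g(10,-2)=165 g(10,0)=242 g(10,2)=209 g(10,4)=120 g(10,6)=45 g(10,8)=10 g(10,10)=1
t=11: g(11,-3)=165 g(11,-1)=407 g(11,1)=451 g(11,3)=329 g(11,5)=165 g(11,7)=55 g(11,9)=11 g(11,11)=1
t=12: g(12,-2)=572 g(12,0)=858 g(12,2)=780 g(12,4)=494 g(12,6)=220 g(12,8)=66 g(12,10)=12 g(12,12)=1
t=13: g(13,-3)=572 g(13,-1)=1430 g(13,1)=1638 g(13,3)=1274 g(13,5)=714 g(13,7)=286 g(13,9)=78 g(13,11)=13 g(13,13)=1
t=14: g(14,-2)=2002 g(14,0)=3068 g(14,2)=2912 g(14,4)=1988 g(14,6)=1000 g(14,8)=364 g(14,10)=91 g(14,12)=14 g(14,14)=1
t=15: g(15,-3)=2002 g(15,-1)=5070 g(15,1)=5980 g(15,3)=4900 g(15,5)=2988 g(15,7)=1364 g(15,9)=455 g(15,11)=105 g(15,13)=15 g(15,15)=1
t=16: g(16,-2)=7072 g(16,0)=11050 g(16,2)=10880 g(16,4)=7888 g(16,6)=4352 g(16,8)=1819 g(16,10)=560 g(16,12)=120 g(16,14)=16 g(16,16)=1
t=17: g(17,-3)=7072 g(17,-1)=18122 g(17,1)=21930 g(17,3)=18768 g(17,5)=12240 g(17,7)=6171 g(17,9)=2379 g(17,11)=680 g(17,13)=136 g(17,15)=17 g(17,17)=1
t=18: g(18,-2)=25194 g(18,0)=40052 g(18,2)=40698 g(18,4)=31008 g(18,6)=18411 g(18,8)=8550 g(18,10)=3059 g(18,12)=816 g(18,14)=153 g(18,16)=18 g(18,18)=1
t=19: g(19,-3)=25194 g(19,-1)=65246 g(19,1)=80750 g(19,3)=71706 g(19,5)=49419 g(19,7)=26961 g(19,9)=11609 g(19,11)=3875 g(19,13)=969 g(19,15)=171 g(19,17)=19 g(19,19)=1
t=20: g(20,-2)=90440 g(20,0)=145996 g(20,2)=152456 g(20,4)=121125 g(20,6)=76380 g(20,8)=38570 g(20,10)=15484 g(20,12)=4844 g(20,14)=1140 g(20,16)=190 g(20,18)=20 g(20,20)=1
t=21: g(21,-3)=90440 g(21,-1)=236436 g(21,1)=298452 g(21,3)=273581 g(21,5)=197505 g(21,7)=114950 g(21,9)=54054 g(21,11)=20328 g(21,13)=5984 g(21,15)=1330 g(21,17)=210 g(21,19)=21 g(21,21)=1
t=22: g(22,-2)=326876 g(22,0)=534888 g(22,2)=572033 g(22,4)=471086 g(22,6)=312455 g(22,8)=169004 g(22,10)=74382 g(22,12)=26312 g(22,14)=7314 g(22,16)=1540 g(22,18)=231 g(22,20)=22 g(22,22)=1
t=23: g(23,-3)=326876 g(23,-1)=861764 g(23,1)=1106921 g(23,3)=1043119 g(23,5)=783541 g(23,7)=481459 g(23,9)=243386 g(23,11)=100694 g(23,13)=33626 g(23,15)=8854 g(23,17)=1771 g(23,19)=253 g(23,21)=23 g(23,23)=1
Paths never hitting -4: Σ_s g(23,s) = 4992288
Paths hitting -4: 2^23 - 4992288 = 3396320
P = 3396320/8388608 = 106135/262144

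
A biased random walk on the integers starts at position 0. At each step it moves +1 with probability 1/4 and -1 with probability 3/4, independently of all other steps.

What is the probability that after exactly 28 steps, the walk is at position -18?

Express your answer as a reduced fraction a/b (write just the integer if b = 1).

Answer: 1156548951889695/9007199254740992

Derivation:
To reach position -18 after 28 steps: need 5 steps of +1 and 23 steps of -1.
Number of such sequences: C(28,5) = 98280
Each has probability (1/4)^5 · (3/4)^23 = 94143178827/72057594037927936
P = 98280 · 94143178827/72057594037927936 = 1156548951889695/9007199254740992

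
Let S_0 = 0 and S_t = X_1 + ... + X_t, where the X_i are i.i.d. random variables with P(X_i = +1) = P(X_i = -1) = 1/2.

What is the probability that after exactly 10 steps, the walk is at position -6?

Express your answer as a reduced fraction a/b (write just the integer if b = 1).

To reach position -6 after 10 steps: need 2 steps of +1 and 8 of -1.
Favorable paths: C(10,2) = 45
Total paths: 2^10 = 1024
P = 45/1024 = 45/1024

Answer: 45/1024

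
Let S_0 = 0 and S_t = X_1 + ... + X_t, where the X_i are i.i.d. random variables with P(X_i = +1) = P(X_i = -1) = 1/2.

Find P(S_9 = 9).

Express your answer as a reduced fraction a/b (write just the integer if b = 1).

Answer: 1/512

Derivation:
To reach position 9 after 9 steps: need 9 steps of +1 and 0 of -1.
Favorable paths: C(9,9) = 1
Total paths: 2^9 = 512
P = 1/512 = 1/512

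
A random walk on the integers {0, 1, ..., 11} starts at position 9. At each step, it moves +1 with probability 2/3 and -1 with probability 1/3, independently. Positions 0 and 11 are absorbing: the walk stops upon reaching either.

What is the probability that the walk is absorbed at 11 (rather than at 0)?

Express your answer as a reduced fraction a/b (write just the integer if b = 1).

Biased walk: p = 2/3, q = 1/3, r = q/p = 1/2
Gambler's ruin: P(hit 11 before 0 | start at 9) = (1 - r^a)/(1 - r^N)
r^9 = 1/512; r^11 = 1/2048
P = (1 - 1/512) / (1 - 1/2048) = 511/512 / 2047/2048 = 2044/2047

Answer: 2044/2047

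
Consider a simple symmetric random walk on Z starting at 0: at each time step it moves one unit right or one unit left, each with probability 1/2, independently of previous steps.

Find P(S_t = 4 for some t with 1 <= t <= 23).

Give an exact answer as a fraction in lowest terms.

Answer: 106135/262144

Derivation:
Count via complement. Let g(t,s) = #length-t paths at position s with S_1..S_t all ≠ 4.
g(t,s) = g(t-1,s-1) + g(t-1,s+1) for s ≠ 4; g(t,4) = 0.
t=0: g(0,0)=1
t=1: g(1,-1)=1 g(1,1)=1
t=2: g(2,-2)=1 g(2,0)=2 g(2,2)=1
t=3: g(3,-3)=1 g(3,-1)=3 g(3,1)=3 g(3,3)=1
t=4: g(4,-4)=1 g(4,-2)=4 g(4,0)=6 g(4,2)=4
t=5: g(5,-5)=1 g(5,-3)=5 g(5,-1)=10 g(5,1)=10 g(5,3)=4
t=6: g(6,-6)=1 g(6,-4)=6 g(6,-2)=15 g(6,0)=20 g(6,2)=14
t=7: g(7,-7)=1 g(7,-5)=7 g(7,-3)=21 g(7,-1)=35 g(7,1)=34 g(7,3)=14
t=8: g(8,-8)=1 g(8,-6)=8 g(8,-4)=28 g(8,-2)=56 g(8,0)=69 g(8,2)=48
t=9: g(9,-9)=1 g(9,-7)=9 g(9,-5)=36 g(9,-3)=84 g(9,-1)=125 g(9,1)=117 g(9,3)=48
t=10: g(10,-10)=1 g(10,-8)=10 g(10,-6)=45 g(10,-4)=120 g(10,-2)=209 g(10,0)=242 g(10,2)=165
t=11: g(11,-11)=1 g(11,-9)=11 g(11,-7)=55 g(11,-5)=165 g(11,-3)=329 g(11,-1)=451 g(11,1)=407 g(11,3)=165
t=12: g(12,-12)=1 g(12,-10)=12 g(12,-8)=66 g(12,-6)=220 g(12,-4)=494 g(12,-2)=780 g(12,0)=858 g(12,2)=572
t=13: g(13,-13)=1 g(13,-11)=13 g(13,-9)=78 g(13,-7)=286 g(13,-5)=714 g(13,-3)=1274 g(13,-1)=1638 g(13,1)=1430 g(13,3)=572
t=14: g(14,-14)=1 g(14,-12)=14 g(14,-10)=91 g(14,-8)=364 g(14,-6)=1000 g(14,-4)=1988 g(14,-2)=2912 g(14,0)=3068 g(14,2)=2002
t=15: g(15,-15)=1 g(15,-13)=15 g(15,-11)=105 g(15,-9)=455 g(15,-7)=1364 g(15,-5)=2988 g(15,-3)=4900 g(15,-1)=5980 g(15,1)=5070 g(15,3)=2002
t=16: g(16,-16)=1 g(16,-14)=16 g(16,-12)=120 g(16,-10)=560 g(16,-8)=1819 g(16,-6)=4352 g(16,-4)=7888 g(16,-2)=10880 g(16,0)=11050 g(16,2)=7072
t=17: g(17,-17)=1 g(17,-15)=17 g(17,-13)=136 g(17,-11)=680 g(17,-9)=2379 g(17,-7)=6171 g(17,-5)=12240 g(17,-3)=18768 g(17,-1)=21930 g(17,1)=18122 g(17,3)=7072
t=18: g(18,-18)=1 g(18,-16)=18 g(18,-14)=153 g(18,-12)=816 g(18,-10)=3059 g(18,-8)=8550 g(18,-6)=18411 g(18,-4)=31008 g(18,-2)=40698 g(18,0)=40052 g(18,2)=25194
t=19: g(19,-19)=1 g(19,-17)=19 g(19,-15)=171 g(19,-13)=969 g(19,-11)=3875 g(19,-9)=11609 g(19,-7)=26961 g(19,-5)=49419 g(19,-3)=71706 g(19,-1)=80750 g(19,1)=65246 g(19,3)=25194
t=20: g(20,-20)=1 g(20,-18)=20 g(20,-16)=190 g(20,-14)=1140 g(20,-12)=4844 g(20,-10)=15484 g(20,-8)=38570 g(20,-6)=76380 g(20,-4)=121125 g(20,-2)=152456 g(20,0)=145996 g(20,2)=90440
t=21: g(21,-21)=1 g(21,-19)=21 g(21,-17)=210 g(21,-15)=1330 g(21,-13)=5984 g(21,-11)=20328 g(21,-9)=54054 g(21,-7)=114950 g(21,-5)=197505 g(21,-3)=273581 g(21,-1)=298452 g(21,1)=236436 g(21,3)=90440
t=22: g(22,-22)=1 g(22,-20)=22 g(22,-18)=231 g(22,-16)=1540 g(22,-14)=7314 g(22,-12)=26312 g(22,-10)=74382 g(22,-8)=169004 g(22,-6)=312455 g(22,-4)=471086 g(22,-2)=572033 g(22,0)=534888 g(22,2)=326876
t=23: g(23,-23)=1 g(23,-21)=23 g(23,-19)=253 g(23,-17)=1771 g(23,-15)=8854 g(23,-13)=33626 g(23,-11)=100694 g(23,-9)=243386 g(23,-7)=481459 g(23,-5)=783541 g(23,-3)=1043119 g(23,-1)=1106921 g(23,1)=861764 g(23,3)=326876
Paths never hitting 4: Σ_s g(23,s) = 4992288
Paths hitting 4: 2^23 - 4992288 = 3396320
P = 3396320/8388608 = 106135/262144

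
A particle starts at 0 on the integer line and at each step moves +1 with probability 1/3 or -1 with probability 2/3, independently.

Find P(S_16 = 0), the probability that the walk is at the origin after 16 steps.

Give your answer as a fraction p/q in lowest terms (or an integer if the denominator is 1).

To be at 0 after 16 steps: need exactly 8 steps of +1 and 8 of -1.
Number of such sequences: C(16,8) = 12870
Each has probability (1/3)^8 · (2/3)^8 = 256/43046721
P = 12870 · 256/43046721 = 366080/4782969

Answer: 366080/4782969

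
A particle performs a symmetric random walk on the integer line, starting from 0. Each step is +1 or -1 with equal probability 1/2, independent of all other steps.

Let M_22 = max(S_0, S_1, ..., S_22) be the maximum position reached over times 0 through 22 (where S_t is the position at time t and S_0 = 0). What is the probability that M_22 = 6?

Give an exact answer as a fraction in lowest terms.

Answer: 159885/2097152

Derivation:
Let M_22 = max(S_0,...,S_22). Use the reflection principle: for j ≥ 1, #{paths with M_22 ≥ j} = #{S_22 ≥ j} + #{S_22 ≥ j+1}.
By reflection, #{M_22 ≥ 6} = #{S_22 ≥ 6} + #{S_22 ≥ 7} = 600370 + 280600 = 880970.
#{M_22 ≥ 7} = #{S_22 ≥ 7} + #{S_22 ≥ 8} = 280600 + 280600 = 561200.
#{M_22 = 6} = 880970 - 561200 = 319770.
P(M_22 = 6) = 319770/4194304 = 159885/2097152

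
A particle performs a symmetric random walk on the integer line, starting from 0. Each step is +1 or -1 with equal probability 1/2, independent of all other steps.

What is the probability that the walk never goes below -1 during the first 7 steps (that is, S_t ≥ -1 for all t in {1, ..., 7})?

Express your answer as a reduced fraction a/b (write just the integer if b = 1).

Answer: 35/64

Derivation:
Let f(t,s) = #length-t paths at position s with S_1..S_t all ≥ -1.
f(t,s) = f(t-1,s-1) + f(t-1,s+1) for s ≥ -1; f(t,s) = 0 for s < -1.
t=0: f(0,0)=1
t=1: f(1,-1)=1 f(1,1)=1
t=2: f(2,0)=2 f(2,2)=1
t=3: f(3,-1)=2 f(3,1)=3 f(3,3)=1
t=4: f(4,0)=5 f(4,2)=4 f(4,4)=1
t=5: f(5,-1)=5 f(5,1)=9 f(5,3)=5 f(5,5)=1
t=6: f(6,0)=14 f(6,2)=14 f(6,4)=6 f(6,6)=1
t=7: f(7,-1)=14 f(7,1)=28 f(7,3)=20 f(7,5)=7 f(7,7)=1
Σ_s f(7,s) = 70
P = 70/128 = 35/64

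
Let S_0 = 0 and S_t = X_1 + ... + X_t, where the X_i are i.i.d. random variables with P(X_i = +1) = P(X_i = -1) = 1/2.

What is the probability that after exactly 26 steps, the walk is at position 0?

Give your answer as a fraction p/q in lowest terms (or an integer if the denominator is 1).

To return to 0 after 26 steps: need exactly 13 steps of +1 and 13 of -1.
Favorable paths: C(26,13) = 10400600
Total paths: 2^26 = 67108864
P = 10400600/67108864 = 1300075/8388608

Answer: 1300075/8388608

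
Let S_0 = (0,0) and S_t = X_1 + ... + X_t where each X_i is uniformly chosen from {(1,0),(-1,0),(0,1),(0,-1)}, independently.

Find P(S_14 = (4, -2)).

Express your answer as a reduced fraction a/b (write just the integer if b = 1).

Let h be the number of horizontal steps (so 14-h are vertical). To end at (4,-2) need (h+4)/2 right-steps and ((14-h)-2)/2 up-steps.
Sum over h with 4 ≤ h ≤ 12, h ≡ 0 (mod 2), 14-h ≡ 0 (mod 2):
h=4: C(14,4)·C(4,4)·C(10,4) = 1001·1·210 = 210210
h=6: C(14,6)·C(6,5)·C(8,3) = 3003·6·56 = 1009008
h=8: C(14,8)·C(8,6)·C(6,2) = 3003·28·15 = 1261260
h=10: C(14,10)·C(10,7)·C(4,1) = 1001·120·4 = 480480
h=12: C(14,12)·C(12,8)·C(2,0) = 91·495·1 = 45045
Total favorable: 3006003
Total paths: 4^14 = 268435456
P = 3006003/268435456 = 3006003/268435456

Answer: 3006003/268435456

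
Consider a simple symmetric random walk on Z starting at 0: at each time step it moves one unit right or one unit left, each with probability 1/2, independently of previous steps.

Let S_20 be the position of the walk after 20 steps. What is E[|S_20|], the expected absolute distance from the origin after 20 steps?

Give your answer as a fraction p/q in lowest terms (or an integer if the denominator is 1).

Answer: 230945/65536

Derivation:
S_20 takes values m ≡ 0 (mod 2) with |m| ≤ 20; P(S_20=m) = C(20,(20+m)/2)/2^20.
Total paths: 2^20 = 1048576
Distribution: P(S=-20)=1/1048576, P(S=-18)=20/1048576, P(S=-16)=190/1048576, P(S=-14)=1140/1048576, P(S=-12)=4845/1048576, P(S=-10)=15504/1048576, P(S=-8)=38760/1048576, P(S=-6)=77520/1048576, P(S=-4)=125970/1048576, P(S=-2)=167960/1048576, P(S=0)=184756/1048576, P(S=2)=167960/1048576, P(S=4)=125970/1048576, P(S=6)=77520/1048576, P(S=8)=38760/1048576, P(S=10)=15504/1048576, P(S=12)=4845/1048576, P(S=14)=1140/1048576, P(S=16)=190/1048576, P(S=18)=20/1048576, P(S=20)=1/1048576
E[|S_20|] = Σ_m |m|·P(S_20=m) = 3695120/1048576 = 230945/65536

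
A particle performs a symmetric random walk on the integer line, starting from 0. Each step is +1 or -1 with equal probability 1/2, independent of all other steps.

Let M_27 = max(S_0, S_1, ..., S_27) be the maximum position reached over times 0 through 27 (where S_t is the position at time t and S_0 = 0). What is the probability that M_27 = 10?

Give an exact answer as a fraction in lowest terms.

Answer: 2220075/134217728

Derivation:
Let M_27 = max(S_0,...,S_27). Use the reflection principle: for j ≥ 1, #{paths with M_27 ≥ j} = #{S_27 ≥ j} + #{S_27 ≥ j+1}.
By reflection, #{M_27 ≥ 10} = #{S_27 ≥ 10} + #{S_27 ≥ 11} = 3505699 + 3505699 = 7011398.
#{M_27 ≥ 11} = #{S_27 ≥ 11} + #{S_27 ≥ 12} = 3505699 + 1285624 = 4791323.
#{M_27 = 10} = 7011398 - 4791323 = 2220075.
P(M_27 = 10) = 2220075/134217728 = 2220075/134217728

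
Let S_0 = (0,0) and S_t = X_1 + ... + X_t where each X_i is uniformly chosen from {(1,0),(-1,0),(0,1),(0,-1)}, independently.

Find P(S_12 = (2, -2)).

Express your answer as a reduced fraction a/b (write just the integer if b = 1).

Let h be the number of horizontal steps (so 12-h are vertical). To end at (2,-2) need (h+2)/2 right-steps and ((12-h)-2)/2 up-steps.
Sum over h with 2 ≤ h ≤ 10, h ≡ 0 (mod 2), 12-h ≡ 0 (mod 2):
h=2: C(12,2)·C(2,2)·C(10,4) = 66·1·210 = 13860
h=4: C(12,4)·C(4,3)·C(8,3) = 495·4·56 = 110880
h=6: C(12,6)·C(6,4)·C(6,2) = 924·15·15 = 207900
h=8: C(12,8)·C(8,5)·C(4,1) = 495·56·4 = 110880
h=10: C(12,10)·C(10,6)·C(2,0) = 66·210·1 = 13860
Total favorable: 457380
Total paths: 4^12 = 16777216
P = 457380/16777216 = 114345/4194304

Answer: 114345/4194304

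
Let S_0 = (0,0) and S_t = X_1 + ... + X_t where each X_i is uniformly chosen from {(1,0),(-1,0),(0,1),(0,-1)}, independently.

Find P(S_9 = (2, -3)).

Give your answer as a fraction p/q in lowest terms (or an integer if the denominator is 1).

Let h be the number of horizontal steps (so 9-h are vertical). To end at (2,-3) need (h+2)/2 right-steps and ((9-h)-3)/2 up-steps.
Sum over h with 2 ≤ h ≤ 6, h ≡ 0 (mod 2), 9-h ≡ 1 (mod 2):
h=2: C(9,2)·C(2,2)·C(7,2) = 36·1·21 = 756
h=4: C(9,4)·C(4,3)·C(5,1) = 126·4·5 = 2520
h=6: C(9,6)·C(6,4)·C(3,0) = 84·15·1 = 1260
Total favorable: 4536
Total paths: 4^9 = 262144
P = 4536/262144 = 567/32768

Answer: 567/32768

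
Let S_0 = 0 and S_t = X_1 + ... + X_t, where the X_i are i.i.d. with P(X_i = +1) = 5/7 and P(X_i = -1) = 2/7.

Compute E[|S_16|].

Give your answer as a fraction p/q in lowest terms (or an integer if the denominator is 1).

Answer: 231161110022736/33232930569601

Derivation:
S_16 takes values m ≡ 0 (mod 2) with |m| ≤ 16; P(S_16=m) = C(16,(16+m)/2) · (5/7)^((16+m)/2) · (2/7)^((16-m)/2).
Distribution: P(S=-16)=65536/33232930569601, P(S=-14)=2621440/33232930569601, P(S=-12)=49152000/33232930569601, P(S=-10)=81920000/4747561509943, P(S=-8)=665600000/4747561509943, P(S=-6)=3993600000/4747561509943, P(S=-4)=18304000000/4747561509943, P(S=-2)=457600000000/33232930569601, P(S=0)=1287000000000/33232930569601, P(S=2)=2860000000000/33232930569601, P(S=4)=715000000000/4747561509943, P(S=6)=975000000000/4747561509943, P(S=8)=1015625000000/4747561509943, P(S=10)=781250000000/4747561509943, P(S=12)=2929687500000/33232930569601, P(S=14)=976562500000/33232930569601, P(S=16)=152587890625/33232930569601
E[|S_16|] = Σ_m |m|·P(S_16=m) = 231161110022736/33232930569601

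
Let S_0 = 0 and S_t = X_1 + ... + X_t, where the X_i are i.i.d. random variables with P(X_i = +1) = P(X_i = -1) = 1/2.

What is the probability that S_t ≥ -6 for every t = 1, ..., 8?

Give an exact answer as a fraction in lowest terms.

Let f(t,s) = #length-t paths at position s with S_1..S_t all ≥ -6.
f(t,s) = f(t-1,s-1) + f(t-1,s+1) for s ≥ -6; f(t,s) = 0 for s < -6.
t=0: f(0,0)=1
t=1: f(1,-1)=1 f(1,1)=1
t=2: f(2,-2)=1 f(2,0)=2 f(2,2)=1
t=3: f(3,-3)=1 f(3,-1)=3 f(3,1)=3 f(3,3)=1
t=4: f(4,-4)=1 f(4,-2)=4 f(4,0)=6 f(4,2)=4 f(4,4)=1
t=5: f(5,-5)=1 f(5,-3)=5 f(5,-1)=10 f(5,1)=10 f(5,3)=5 f(5,5)=1
t=6: f(6,-6)=1 f(6,-4)=6 f(6,-2)=15 f(6,0)=20 f(6,2)=15 f(6,4)=6 f(6,6)=1
t=7: f(7,-5)=7 f(7,-3)=21 f(7,-1)=35 f(7,1)=35 f(7,3)=21 f(7,5)=7 f(7,7)=1
t=8: f(8,-6)=7 f(8,-4)=28 f(8,-2)=56 f(8,0)=70 f(8,2)=56 f(8,4)=28 f(8,6)=8 f(8,8)=1
Σ_s f(8,s) = 254
P = 254/256 = 127/128

Answer: 127/128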